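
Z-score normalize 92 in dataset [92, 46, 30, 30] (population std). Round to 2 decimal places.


Mean = (92 + 46 + 30 + 30) / 4 = 49.5
Variance = sum((x_i - mean)^2) / n = 644.75
Std = sqrt(644.75) = 25.3919
Z = (x - mean) / std
= (92 - 49.5) / 25.3919
= 42.5 / 25.3919
= 1.67

1.67


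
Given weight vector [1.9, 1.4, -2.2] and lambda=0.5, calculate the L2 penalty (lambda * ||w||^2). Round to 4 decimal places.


Squaring each weight:
1.9^2 = 3.61
1.4^2 = 1.96
(-2.2)^2 = 4.84
Sum of squares = 10.41
Penalty = 0.5 * 10.41 = 5.2050

5.2050


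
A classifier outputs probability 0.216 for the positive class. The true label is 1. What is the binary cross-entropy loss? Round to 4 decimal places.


For y=1: Loss = -log(p)
= -log(0.216)
= -(-1.5325)
= 1.5325

1.5325


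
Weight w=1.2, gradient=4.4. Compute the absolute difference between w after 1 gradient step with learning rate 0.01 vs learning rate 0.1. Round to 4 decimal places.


With lr=0.01: w_new = 1.2 - 0.01 * 4.4 = 1.156
With lr=0.1: w_new = 1.2 - 0.1 * 4.4 = 0.76
Absolute difference = |1.156 - 0.76|
= 0.3960

0.3960


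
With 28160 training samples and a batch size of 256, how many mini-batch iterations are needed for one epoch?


Iterations per epoch = dataset_size / batch_size
= 28160 / 256
= 110

110


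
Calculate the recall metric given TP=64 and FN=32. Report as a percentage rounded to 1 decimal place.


Recall = TP / (TP + FN) * 100
= 64 / (64 + 32)
= 64 / 96
= 0.6667
= 66.7%

66.7


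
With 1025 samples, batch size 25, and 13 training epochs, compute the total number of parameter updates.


Iterations per epoch = 1025 / 25 = 41
Total updates = iterations_per_epoch * epochs
= 41 * 13
= 533

533


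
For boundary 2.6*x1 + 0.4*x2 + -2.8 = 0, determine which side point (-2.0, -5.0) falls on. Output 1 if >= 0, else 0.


Compute 2.6 * -2.0 + 0.4 * -5.0 + -2.8
= -5.2 + -2.0 + -2.8
= -10.0
Since -10.0 < 0, the point is on the negative side.

0


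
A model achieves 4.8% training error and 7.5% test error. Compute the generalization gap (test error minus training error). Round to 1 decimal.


Generalization gap = test_error - train_error
= 7.5 - 4.8
= 2.7%
A moderate gap.

2.7


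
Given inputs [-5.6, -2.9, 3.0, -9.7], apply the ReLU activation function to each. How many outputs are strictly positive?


ReLU(x) = max(0, x) for each element:
ReLU(-5.6) = 0
ReLU(-2.9) = 0
ReLU(3.0) = 3.0
ReLU(-9.7) = 0
Active neurons (>0): 1

1


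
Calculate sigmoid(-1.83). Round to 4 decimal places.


sigmoid(z) = 1 / (1 + exp(-z))
exp(-(-1.83)) = exp(1.83) = 6.2339
1 + 6.2339 = 7.2339
1 / 7.2339 = 0.1382

0.1382


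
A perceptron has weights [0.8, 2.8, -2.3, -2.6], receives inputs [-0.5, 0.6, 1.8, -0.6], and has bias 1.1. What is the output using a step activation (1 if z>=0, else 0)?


z = w . x + b
= 0.8*-0.5 + 2.8*0.6 + -2.3*1.8 + -2.6*-0.6 + 1.1
= -0.4 + 1.68 + -4.14 + 1.56 + 1.1
= -1.3 + 1.1
= -0.2
Since z = -0.2 < 0, output = 0

0


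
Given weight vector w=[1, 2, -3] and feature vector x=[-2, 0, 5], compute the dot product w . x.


Element-wise products:
1 * -2 = -2
2 * 0 = 0
-3 * 5 = -15
Sum = -2 + 0 + -15
= -17

-17


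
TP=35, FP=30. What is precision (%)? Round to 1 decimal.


Precision = TP / (TP + FP) * 100
= 35 / (35 + 30)
= 35 / 65
= 0.5385
= 53.8%

53.8


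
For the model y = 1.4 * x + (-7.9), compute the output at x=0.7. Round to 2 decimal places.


y = 1.4 * 0.7 + (-7.9)
= 0.98 + (-7.9)
= -6.92

-6.92


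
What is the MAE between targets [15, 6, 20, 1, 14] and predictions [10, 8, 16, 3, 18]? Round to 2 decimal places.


Absolute errors: [5, 2, 4, 2, 4]
Sum of absolute errors = 17
MAE = 17 / 5 = 3.40

3.40


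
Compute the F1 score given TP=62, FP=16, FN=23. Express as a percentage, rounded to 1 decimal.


Precision = TP / (TP + FP) = 62 / 78 = 0.7949
Recall = TP / (TP + FN) = 62 / 85 = 0.7294
F1 = 2 * P * R / (P + R)
= 2 * 0.7949 * 0.7294 / (0.7949 + 0.7294)
= 1.1596 / 1.5243
= 0.7607
As percentage: 76.1%

76.1


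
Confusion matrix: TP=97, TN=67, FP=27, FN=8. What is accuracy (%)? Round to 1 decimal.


Accuracy = (TP + TN) / (TP + TN + FP + FN) * 100
= (97 + 67) / (97 + 67 + 27 + 8)
= 164 / 199
= 0.8241
= 82.4%

82.4


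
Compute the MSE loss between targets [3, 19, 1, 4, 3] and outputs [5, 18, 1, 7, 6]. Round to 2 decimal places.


Differences: [-2, 1, 0, -3, -3]
Squared errors: [4, 1, 0, 9, 9]
Sum of squared errors = 23
MSE = 23 / 5 = 4.60

4.60


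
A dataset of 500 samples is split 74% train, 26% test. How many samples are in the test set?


Train samples = 500 * 74% = 370
Test samples = 500 - 370
= 130

130


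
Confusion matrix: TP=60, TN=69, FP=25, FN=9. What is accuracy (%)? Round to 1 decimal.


Accuracy = (TP + TN) / (TP + TN + FP + FN) * 100
= (60 + 69) / (60 + 69 + 25 + 9)
= 129 / 163
= 0.7914
= 79.1%

79.1


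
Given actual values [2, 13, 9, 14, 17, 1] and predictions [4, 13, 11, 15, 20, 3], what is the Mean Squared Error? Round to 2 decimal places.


Differences: [-2, 0, -2, -1, -3, -2]
Squared errors: [4, 0, 4, 1, 9, 4]
Sum of squared errors = 22
MSE = 22 / 6 = 3.67

3.67


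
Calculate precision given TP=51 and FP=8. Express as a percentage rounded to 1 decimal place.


Precision = TP / (TP + FP) * 100
= 51 / (51 + 8)
= 51 / 59
= 0.8644
= 86.4%

86.4


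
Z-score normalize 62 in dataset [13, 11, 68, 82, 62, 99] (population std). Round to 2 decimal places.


Mean = (13 + 11 + 68 + 82 + 62 + 99) / 6 = 55.8333
Variance = sum((x_i - mean)^2) / n = 1096.4722
Std = sqrt(1096.4722) = 33.113
Z = (x - mean) / std
= (62 - 55.8333) / 33.113
= 6.1667 / 33.113
= 0.19

0.19


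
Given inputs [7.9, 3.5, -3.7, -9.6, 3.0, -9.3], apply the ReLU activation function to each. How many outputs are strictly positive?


ReLU(x) = max(0, x) for each element:
ReLU(7.9) = 7.9
ReLU(3.5) = 3.5
ReLU(-3.7) = 0
ReLU(-9.6) = 0
ReLU(3.0) = 3.0
ReLU(-9.3) = 0
Active neurons (>0): 3

3


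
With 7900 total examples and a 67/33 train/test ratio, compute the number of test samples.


Train samples = 7900 * 67% = 5293
Test samples = 7900 - 5293
= 2607

2607


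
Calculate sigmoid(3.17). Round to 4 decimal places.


sigmoid(z) = 1 / (1 + exp(-z))
exp(-(3.17)) = exp(-3.17) = 0.042
1 + 0.042 = 1.042
1 / 1.042 = 0.9597

0.9597


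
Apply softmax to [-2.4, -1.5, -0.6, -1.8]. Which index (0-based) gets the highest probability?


Softmax is a monotonic transformation, so it preserves the argmax.
We need to find the index of the maximum logit.
Index 0: -2.4
Index 1: -1.5
Index 2: -0.6
Index 3: -1.8
Maximum logit = -0.6 at index 2

2


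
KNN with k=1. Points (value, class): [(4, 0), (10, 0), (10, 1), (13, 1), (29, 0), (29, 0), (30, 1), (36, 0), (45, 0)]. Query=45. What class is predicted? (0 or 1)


Distances from query 45:
Point 45 (class 0): distance = 0
K=1 nearest neighbors: classes = [0]
Votes for class 1: 0 / 1
Majority vote => class 0

0


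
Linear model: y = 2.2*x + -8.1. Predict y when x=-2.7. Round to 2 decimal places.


y = 2.2 * -2.7 + (-8.1)
= -5.94 + (-8.1)
= -14.04

-14.04


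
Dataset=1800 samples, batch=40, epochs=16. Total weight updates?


Iterations per epoch = 1800 / 40 = 45
Total updates = iterations_per_epoch * epochs
= 45 * 16
= 720

720


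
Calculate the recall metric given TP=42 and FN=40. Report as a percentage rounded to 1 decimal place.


Recall = TP / (TP + FN) * 100
= 42 / (42 + 40)
= 42 / 82
= 0.5122
= 51.2%

51.2


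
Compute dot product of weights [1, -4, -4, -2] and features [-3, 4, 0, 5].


Element-wise products:
1 * -3 = -3
-4 * 4 = -16
-4 * 0 = 0
-2 * 5 = -10
Sum = -3 + -16 + 0 + -10
= -29

-29


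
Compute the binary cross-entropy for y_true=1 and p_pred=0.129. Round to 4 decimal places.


For y=1: Loss = -log(p)
= -log(0.129)
= -(-2.0479)
= 2.0479

2.0479


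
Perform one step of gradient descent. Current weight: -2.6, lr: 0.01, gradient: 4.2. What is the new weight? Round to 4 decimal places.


w_new = w_old - lr * gradient
= -2.6 - 0.01 * 4.2
= -2.6 - (0.042)
= -2.6420

-2.6420


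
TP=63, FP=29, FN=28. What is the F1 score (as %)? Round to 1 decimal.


Precision = TP / (TP + FP) = 63 / 92 = 0.6848
Recall = TP / (TP + FN) = 63 / 91 = 0.6923
F1 = 2 * P * R / (P + R)
= 2 * 0.6848 * 0.6923 / (0.6848 + 0.6923)
= 0.9482 / 1.3771
= 0.6885
As percentage: 68.9%

68.9


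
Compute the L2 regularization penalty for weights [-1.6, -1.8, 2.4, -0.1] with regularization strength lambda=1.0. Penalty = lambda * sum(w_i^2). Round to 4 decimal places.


Squaring each weight:
(-1.6)^2 = 2.56
(-1.8)^2 = 3.24
2.4^2 = 5.76
(-0.1)^2 = 0.01
Sum of squares = 11.57
Penalty = 1.0 * 11.57 = 11.5700

11.5700


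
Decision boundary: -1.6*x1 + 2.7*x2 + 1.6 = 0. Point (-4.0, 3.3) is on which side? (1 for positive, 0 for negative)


Compute -1.6 * -4.0 + 2.7 * 3.3 + 1.6
= 6.4 + 8.91 + 1.6
= 16.91
Since 16.91 >= 0, the point is on the positive side.

1


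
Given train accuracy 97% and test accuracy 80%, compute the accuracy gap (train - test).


Gap = train_accuracy - test_accuracy
= 97 - 80
= 17%
This gap suggests the model is overfitting.

17


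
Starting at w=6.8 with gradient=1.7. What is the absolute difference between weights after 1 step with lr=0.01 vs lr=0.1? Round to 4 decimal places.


With lr=0.01: w_new = 6.8 - 0.01 * 1.7 = 6.783
With lr=0.1: w_new = 6.8 - 0.1 * 1.7 = 6.63
Absolute difference = |6.783 - 6.63|
= 0.1530

0.1530


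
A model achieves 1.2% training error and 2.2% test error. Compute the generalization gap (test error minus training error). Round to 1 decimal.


Generalization gap = test_error - train_error
= 2.2 - 1.2
= 1.0%
A small gap suggests good generalization.

1.0


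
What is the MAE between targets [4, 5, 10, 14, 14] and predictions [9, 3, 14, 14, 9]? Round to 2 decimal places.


Absolute errors: [5, 2, 4, 0, 5]
Sum of absolute errors = 16
MAE = 16 / 5 = 3.20

3.20


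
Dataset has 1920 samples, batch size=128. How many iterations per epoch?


Iterations per epoch = dataset_size / batch_size
= 1920 / 128
= 15

15


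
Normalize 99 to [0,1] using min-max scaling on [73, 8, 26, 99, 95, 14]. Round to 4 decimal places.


Min = 8, Max = 99
Range = 99 - 8 = 91
Scaled = (x - min) / (max - min)
= (99 - 8) / 91
= 91 / 91
= 1.0000

1.0000


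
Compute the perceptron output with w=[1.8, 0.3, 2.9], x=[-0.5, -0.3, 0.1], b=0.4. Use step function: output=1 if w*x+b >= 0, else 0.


z = w . x + b
= 1.8*-0.5 + 0.3*-0.3 + 2.9*0.1 + 0.4
= -0.9 + -0.09 + 0.29 + 0.4
= -0.7 + 0.4
= -0.3
Since z = -0.3 < 0, output = 0

0


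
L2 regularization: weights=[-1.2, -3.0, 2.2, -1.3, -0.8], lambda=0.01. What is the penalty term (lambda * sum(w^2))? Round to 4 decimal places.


Squaring each weight:
(-1.2)^2 = 1.44
(-3.0)^2 = 9.0
2.2^2 = 4.84
(-1.3)^2 = 1.69
(-0.8)^2 = 0.64
Sum of squares = 17.61
Penalty = 0.01 * 17.61 = 0.1761

0.1761


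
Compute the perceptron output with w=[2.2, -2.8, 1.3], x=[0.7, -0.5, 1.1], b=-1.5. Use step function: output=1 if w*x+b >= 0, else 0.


z = w . x + b
= 2.2*0.7 + -2.8*-0.5 + 1.3*1.1 + -1.5
= 1.54 + 1.4 + 1.43 + -1.5
= 4.37 + -1.5
= 2.87
Since z = 2.87 >= 0, output = 1

1


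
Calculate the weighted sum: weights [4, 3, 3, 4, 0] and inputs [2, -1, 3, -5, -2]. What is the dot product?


Element-wise products:
4 * 2 = 8
3 * -1 = -3
3 * 3 = 9
4 * -5 = -20
0 * -2 = 0
Sum = 8 + -3 + 9 + -20 + 0
= -6

-6


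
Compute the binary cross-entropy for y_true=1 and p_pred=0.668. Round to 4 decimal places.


For y=1: Loss = -log(p)
= -log(0.668)
= -(-0.4035)
= 0.4035

0.4035


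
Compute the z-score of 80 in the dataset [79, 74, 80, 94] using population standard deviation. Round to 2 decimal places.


Mean = (79 + 74 + 80 + 94) / 4 = 81.75
Variance = sum((x_i - mean)^2) / n = 55.1875
Std = sqrt(55.1875) = 7.4288
Z = (x - mean) / std
= (80 - 81.75) / 7.4288
= -1.75 / 7.4288
= -0.24

-0.24


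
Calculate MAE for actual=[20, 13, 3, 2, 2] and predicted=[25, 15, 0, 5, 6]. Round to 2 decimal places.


Absolute errors: [5, 2, 3, 3, 4]
Sum of absolute errors = 17
MAE = 17 / 5 = 3.40

3.40


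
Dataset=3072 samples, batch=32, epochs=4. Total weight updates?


Iterations per epoch = 3072 / 32 = 96
Total updates = iterations_per_epoch * epochs
= 96 * 4
= 384

384


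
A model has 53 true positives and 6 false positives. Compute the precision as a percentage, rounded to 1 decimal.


Precision = TP / (TP + FP) * 100
= 53 / (53 + 6)
= 53 / 59
= 0.8983
= 89.8%

89.8


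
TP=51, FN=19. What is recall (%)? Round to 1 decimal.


Recall = TP / (TP + FN) * 100
= 51 / (51 + 19)
= 51 / 70
= 0.7286
= 72.9%

72.9


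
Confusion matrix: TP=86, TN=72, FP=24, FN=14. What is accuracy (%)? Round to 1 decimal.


Accuracy = (TP + TN) / (TP + TN + FP + FN) * 100
= (86 + 72) / (86 + 72 + 24 + 14)
= 158 / 196
= 0.8061
= 80.6%

80.6


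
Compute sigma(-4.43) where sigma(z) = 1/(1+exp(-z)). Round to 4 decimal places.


sigmoid(z) = 1 / (1 + exp(-z))
exp(-(-4.43)) = exp(4.43) = 83.9314
1 + 83.9314 = 84.9314
1 / 84.9314 = 0.0118

0.0118


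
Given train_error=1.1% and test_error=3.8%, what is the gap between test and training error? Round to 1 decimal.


Generalization gap = test_error - train_error
= 3.8 - 1.1
= 2.7%
A moderate gap.

2.7


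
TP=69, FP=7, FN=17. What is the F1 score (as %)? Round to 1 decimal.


Precision = TP / (TP + FP) = 69 / 76 = 0.9079
Recall = TP / (TP + FN) = 69 / 86 = 0.8023
F1 = 2 * P * R / (P + R)
= 2 * 0.9079 * 0.8023 / (0.9079 + 0.8023)
= 1.4569 / 1.7102
= 0.8519
As percentage: 85.2%

85.2


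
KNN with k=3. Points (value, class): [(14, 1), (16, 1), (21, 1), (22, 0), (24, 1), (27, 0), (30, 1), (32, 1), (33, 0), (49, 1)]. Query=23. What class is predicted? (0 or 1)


Distances from query 23:
Point 22 (class 0): distance = 1
Point 24 (class 1): distance = 1
Point 21 (class 1): distance = 2
K=3 nearest neighbors: classes = [0, 1, 1]
Votes for class 1: 2 / 3
Majority vote => class 1

1


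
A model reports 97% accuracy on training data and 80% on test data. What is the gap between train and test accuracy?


Gap = train_accuracy - test_accuracy
= 97 - 80
= 17%
This gap suggests the model is overfitting.

17


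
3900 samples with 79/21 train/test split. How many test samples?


Train samples = 3900 * 79% = 3081
Test samples = 3900 - 3081
= 819

819


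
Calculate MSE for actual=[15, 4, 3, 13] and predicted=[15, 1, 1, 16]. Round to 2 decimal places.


Differences: [0, 3, 2, -3]
Squared errors: [0, 9, 4, 9]
Sum of squared errors = 22
MSE = 22 / 4 = 5.50

5.50


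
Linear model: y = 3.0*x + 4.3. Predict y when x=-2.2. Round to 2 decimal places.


y = 3.0 * -2.2 + (4.3)
= -6.6 + (4.3)
= -2.30

-2.30


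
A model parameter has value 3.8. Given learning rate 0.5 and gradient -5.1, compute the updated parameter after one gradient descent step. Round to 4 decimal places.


w_new = w_old - lr * gradient
= 3.8 - 0.5 * -5.1
= 3.8 - (-2.55)
= 6.3500

6.3500


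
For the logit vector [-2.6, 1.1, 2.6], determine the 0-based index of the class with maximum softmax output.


Softmax is a monotonic transformation, so it preserves the argmax.
We need to find the index of the maximum logit.
Index 0: -2.6
Index 1: 1.1
Index 2: 2.6
Maximum logit = 2.6 at index 2

2


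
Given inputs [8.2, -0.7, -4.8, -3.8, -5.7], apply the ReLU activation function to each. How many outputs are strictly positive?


ReLU(x) = max(0, x) for each element:
ReLU(8.2) = 8.2
ReLU(-0.7) = 0
ReLU(-4.8) = 0
ReLU(-3.8) = 0
ReLU(-5.7) = 0
Active neurons (>0): 1

1


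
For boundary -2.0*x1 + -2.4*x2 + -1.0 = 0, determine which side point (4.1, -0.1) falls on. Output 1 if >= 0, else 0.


Compute -2.0 * 4.1 + -2.4 * -0.1 + -1.0
= -8.2 + 0.24 + -1.0
= -8.96
Since -8.96 < 0, the point is on the negative side.

0


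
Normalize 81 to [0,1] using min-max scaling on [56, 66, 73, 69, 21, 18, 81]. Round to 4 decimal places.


Min = 18, Max = 81
Range = 81 - 18 = 63
Scaled = (x - min) / (max - min)
= (81 - 18) / 63
= 63 / 63
= 1.0000

1.0000


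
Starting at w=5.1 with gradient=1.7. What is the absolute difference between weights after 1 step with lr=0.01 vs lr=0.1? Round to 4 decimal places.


With lr=0.01: w_new = 5.1 - 0.01 * 1.7 = 5.083
With lr=0.1: w_new = 5.1 - 0.1 * 1.7 = 4.93
Absolute difference = |5.083 - 4.93|
= 0.1530

0.1530


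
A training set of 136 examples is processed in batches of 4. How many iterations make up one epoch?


Iterations per epoch = dataset_size / batch_size
= 136 / 4
= 34

34


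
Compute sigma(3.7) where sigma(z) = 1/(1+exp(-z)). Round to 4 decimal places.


sigmoid(z) = 1 / (1 + exp(-z))
exp(-(3.7)) = exp(-3.7) = 0.0247
1 + 0.0247 = 1.0247
1 / 1.0247 = 0.9759

0.9759


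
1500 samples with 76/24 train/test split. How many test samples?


Train samples = 1500 * 76% = 1140
Test samples = 1500 - 1140
= 360

360


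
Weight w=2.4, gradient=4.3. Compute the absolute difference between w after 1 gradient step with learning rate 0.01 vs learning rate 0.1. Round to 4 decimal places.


With lr=0.01: w_new = 2.4 - 0.01 * 4.3 = 2.357
With lr=0.1: w_new = 2.4 - 0.1 * 4.3 = 1.97
Absolute difference = |2.357 - 1.97|
= 0.3870

0.3870


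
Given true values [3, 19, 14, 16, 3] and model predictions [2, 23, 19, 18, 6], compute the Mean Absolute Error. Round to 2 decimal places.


Absolute errors: [1, 4, 5, 2, 3]
Sum of absolute errors = 15
MAE = 15 / 5 = 3.00

3.00


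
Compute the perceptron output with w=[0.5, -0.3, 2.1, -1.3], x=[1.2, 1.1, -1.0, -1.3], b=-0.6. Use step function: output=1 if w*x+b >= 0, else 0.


z = w . x + b
= 0.5*1.2 + -0.3*1.1 + 2.1*-1.0 + -1.3*-1.3 + -0.6
= 0.6 + -0.33 + -2.1 + 1.69 + -0.6
= -0.14 + -0.6
= -0.74
Since z = -0.74 < 0, output = 0

0


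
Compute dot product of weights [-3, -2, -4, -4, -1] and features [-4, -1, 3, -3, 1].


Element-wise products:
-3 * -4 = 12
-2 * -1 = 2
-4 * 3 = -12
-4 * -3 = 12
-1 * 1 = -1
Sum = 12 + 2 + -12 + 12 + -1
= 13

13


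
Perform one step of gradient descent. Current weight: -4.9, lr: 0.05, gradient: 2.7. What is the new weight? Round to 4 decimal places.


w_new = w_old - lr * gradient
= -4.9 - 0.05 * 2.7
= -4.9 - (0.135)
= -5.0350

-5.0350


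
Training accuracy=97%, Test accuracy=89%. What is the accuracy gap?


Gap = train_accuracy - test_accuracy
= 97 - 89
= 8%
This moderate gap may indicate mild overfitting.

8


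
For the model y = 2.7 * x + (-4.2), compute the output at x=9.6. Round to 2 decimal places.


y = 2.7 * 9.6 + (-4.2)
= 25.92 + (-4.2)
= 21.72

21.72


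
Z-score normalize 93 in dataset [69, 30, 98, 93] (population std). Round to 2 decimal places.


Mean = (69 + 30 + 98 + 93) / 4 = 72.5
Variance = sum((x_i - mean)^2) / n = 722.25
Std = sqrt(722.25) = 26.8747
Z = (x - mean) / std
= (93 - 72.5) / 26.8747
= 20.5 / 26.8747
= 0.76

0.76


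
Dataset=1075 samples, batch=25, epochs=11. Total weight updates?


Iterations per epoch = 1075 / 25 = 43
Total updates = iterations_per_epoch * epochs
= 43 * 11
= 473

473


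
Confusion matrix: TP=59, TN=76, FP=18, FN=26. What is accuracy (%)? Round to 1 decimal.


Accuracy = (TP + TN) / (TP + TN + FP + FN) * 100
= (59 + 76) / (59 + 76 + 18 + 26)
= 135 / 179
= 0.7542
= 75.4%

75.4


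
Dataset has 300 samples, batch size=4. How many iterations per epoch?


Iterations per epoch = dataset_size / batch_size
= 300 / 4
= 75

75


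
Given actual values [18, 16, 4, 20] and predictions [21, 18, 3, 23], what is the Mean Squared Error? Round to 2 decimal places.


Differences: [-3, -2, 1, -3]
Squared errors: [9, 4, 1, 9]
Sum of squared errors = 23
MSE = 23 / 4 = 5.75

5.75


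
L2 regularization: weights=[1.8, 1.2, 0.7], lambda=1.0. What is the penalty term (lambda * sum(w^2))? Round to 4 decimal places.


Squaring each weight:
1.8^2 = 3.24
1.2^2 = 1.44
0.7^2 = 0.49
Sum of squares = 5.17
Penalty = 1.0 * 5.17 = 5.1700

5.1700


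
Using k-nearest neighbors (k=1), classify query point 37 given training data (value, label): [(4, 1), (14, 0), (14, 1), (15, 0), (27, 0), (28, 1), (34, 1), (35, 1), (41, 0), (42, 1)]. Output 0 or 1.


Distances from query 37:
Point 35 (class 1): distance = 2
K=1 nearest neighbors: classes = [1]
Votes for class 1: 1 / 1
Majority vote => class 1

1


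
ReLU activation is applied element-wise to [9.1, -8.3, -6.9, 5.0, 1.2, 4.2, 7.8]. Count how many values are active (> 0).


ReLU(x) = max(0, x) for each element:
ReLU(9.1) = 9.1
ReLU(-8.3) = 0
ReLU(-6.9) = 0
ReLU(5.0) = 5.0
ReLU(1.2) = 1.2
ReLU(4.2) = 4.2
ReLU(7.8) = 7.8
Active neurons (>0): 5

5


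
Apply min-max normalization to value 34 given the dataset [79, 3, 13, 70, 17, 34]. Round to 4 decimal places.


Min = 3, Max = 79
Range = 79 - 3 = 76
Scaled = (x - min) / (max - min)
= (34 - 3) / 76
= 31 / 76
= 0.4079

0.4079


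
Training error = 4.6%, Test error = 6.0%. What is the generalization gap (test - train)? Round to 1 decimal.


Generalization gap = test_error - train_error
= 6.0 - 4.6
= 1.4%
A small gap suggests good generalization.

1.4


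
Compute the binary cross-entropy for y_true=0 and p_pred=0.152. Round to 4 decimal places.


For y=0: Loss = -log(1-p)
= -log(1 - 0.152)
= -log(0.848)
= -(-0.1649)
= 0.1649

0.1649


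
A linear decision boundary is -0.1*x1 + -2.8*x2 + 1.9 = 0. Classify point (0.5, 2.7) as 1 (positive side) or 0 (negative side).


Compute -0.1 * 0.5 + -2.8 * 2.7 + 1.9
= -0.05 + -7.56 + 1.9
= -5.71
Since -5.71 < 0, the point is on the negative side.

0


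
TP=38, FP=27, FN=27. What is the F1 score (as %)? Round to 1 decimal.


Precision = TP / (TP + FP) = 38 / 65 = 0.5846
Recall = TP / (TP + FN) = 38 / 65 = 0.5846
F1 = 2 * P * R / (P + R)
= 2 * 0.5846 * 0.5846 / (0.5846 + 0.5846)
= 0.6836 / 1.1692
= 0.5846
As percentage: 58.5%

58.5


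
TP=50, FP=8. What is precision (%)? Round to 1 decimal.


Precision = TP / (TP + FP) * 100
= 50 / (50 + 8)
= 50 / 58
= 0.8621
= 86.2%

86.2


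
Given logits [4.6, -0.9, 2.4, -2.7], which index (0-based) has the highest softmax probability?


Softmax is a monotonic transformation, so it preserves the argmax.
We need to find the index of the maximum logit.
Index 0: 4.6
Index 1: -0.9
Index 2: 2.4
Index 3: -2.7
Maximum logit = 4.6 at index 0

0


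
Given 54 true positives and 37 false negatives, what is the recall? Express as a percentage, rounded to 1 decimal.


Recall = TP / (TP + FN) * 100
= 54 / (54 + 37)
= 54 / 91
= 0.5934
= 59.3%

59.3


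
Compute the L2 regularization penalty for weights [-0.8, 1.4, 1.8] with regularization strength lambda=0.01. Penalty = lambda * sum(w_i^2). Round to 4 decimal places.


Squaring each weight:
(-0.8)^2 = 0.64
1.4^2 = 1.96
1.8^2 = 3.24
Sum of squares = 5.84
Penalty = 0.01 * 5.84 = 0.0584

0.0584


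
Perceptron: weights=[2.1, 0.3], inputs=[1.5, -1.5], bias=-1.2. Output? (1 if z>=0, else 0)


z = w . x + b
= 2.1*1.5 + 0.3*-1.5 + -1.2
= 3.15 + -0.45 + -1.2
= 2.7 + -1.2
= 1.5
Since z = 1.5 >= 0, output = 1

1


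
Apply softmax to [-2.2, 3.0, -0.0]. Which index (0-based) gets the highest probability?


Softmax is a monotonic transformation, so it preserves the argmax.
We need to find the index of the maximum logit.
Index 0: -2.2
Index 1: 3.0
Index 2: -0.0
Maximum logit = 3.0 at index 1

1


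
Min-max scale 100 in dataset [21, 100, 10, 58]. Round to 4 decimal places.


Min = 10, Max = 100
Range = 100 - 10 = 90
Scaled = (x - min) / (max - min)
= (100 - 10) / 90
= 90 / 90
= 1.0000

1.0000


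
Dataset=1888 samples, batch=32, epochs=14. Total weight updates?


Iterations per epoch = 1888 / 32 = 59
Total updates = iterations_per_epoch * epochs
= 59 * 14
= 826

826


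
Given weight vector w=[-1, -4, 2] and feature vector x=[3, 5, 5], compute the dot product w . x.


Element-wise products:
-1 * 3 = -3
-4 * 5 = -20
2 * 5 = 10
Sum = -3 + -20 + 10
= -13

-13


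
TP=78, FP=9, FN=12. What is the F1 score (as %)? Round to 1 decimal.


Precision = TP / (TP + FP) = 78 / 87 = 0.8966
Recall = TP / (TP + FN) = 78 / 90 = 0.8667
F1 = 2 * P * R / (P + R)
= 2 * 0.8966 * 0.8667 / (0.8966 + 0.8667)
= 1.554 / 1.7632
= 0.8814
As percentage: 88.1%

88.1


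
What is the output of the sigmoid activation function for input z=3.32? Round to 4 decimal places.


sigmoid(z) = 1 / (1 + exp(-z))
exp(-(3.32)) = exp(-3.32) = 0.0362
1 + 0.0362 = 1.0362
1 / 1.0362 = 0.9651

0.9651


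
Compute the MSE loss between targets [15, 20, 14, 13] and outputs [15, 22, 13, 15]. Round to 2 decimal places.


Differences: [0, -2, 1, -2]
Squared errors: [0, 4, 1, 4]
Sum of squared errors = 9
MSE = 9 / 4 = 2.25

2.25


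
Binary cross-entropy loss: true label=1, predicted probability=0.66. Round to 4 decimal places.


For y=1: Loss = -log(p)
= -log(0.66)
= -(-0.4155)
= 0.4155

0.4155


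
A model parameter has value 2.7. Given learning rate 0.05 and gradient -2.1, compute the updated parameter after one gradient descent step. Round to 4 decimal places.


w_new = w_old - lr * gradient
= 2.7 - 0.05 * -2.1
= 2.7 - (-0.105)
= 2.8050

2.8050


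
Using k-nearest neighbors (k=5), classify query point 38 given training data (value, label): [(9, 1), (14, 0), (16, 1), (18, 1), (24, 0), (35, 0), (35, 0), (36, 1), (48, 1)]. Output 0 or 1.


Distances from query 38:
Point 36 (class 1): distance = 2
Point 35 (class 0): distance = 3
Point 35 (class 0): distance = 3
Point 48 (class 1): distance = 10
Point 24 (class 0): distance = 14
K=5 nearest neighbors: classes = [1, 0, 0, 1, 0]
Votes for class 1: 2 / 5
Majority vote => class 0

0


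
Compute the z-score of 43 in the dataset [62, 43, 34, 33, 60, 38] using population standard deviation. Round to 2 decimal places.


Mean = (62 + 43 + 34 + 33 + 60 + 38) / 6 = 45.0
Variance = sum((x_i - mean)^2) / n = 138.6667
Std = sqrt(138.6667) = 11.7757
Z = (x - mean) / std
= (43 - 45.0) / 11.7757
= -2.0 / 11.7757
= -0.17

-0.17


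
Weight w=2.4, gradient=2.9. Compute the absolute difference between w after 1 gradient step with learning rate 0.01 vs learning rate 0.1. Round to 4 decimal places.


With lr=0.01: w_new = 2.4 - 0.01 * 2.9 = 2.371
With lr=0.1: w_new = 2.4 - 0.1 * 2.9 = 2.11
Absolute difference = |2.371 - 2.11|
= 0.2610

0.2610


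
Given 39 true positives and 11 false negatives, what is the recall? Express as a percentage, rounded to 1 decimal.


Recall = TP / (TP + FN) * 100
= 39 / (39 + 11)
= 39 / 50
= 0.78
= 78.0%

78.0


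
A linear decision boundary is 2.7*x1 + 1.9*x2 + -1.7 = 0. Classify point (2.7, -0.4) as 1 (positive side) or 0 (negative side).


Compute 2.7 * 2.7 + 1.9 * -0.4 + -1.7
= 7.29 + -0.76 + -1.7
= 4.83
Since 4.83 >= 0, the point is on the positive side.

1


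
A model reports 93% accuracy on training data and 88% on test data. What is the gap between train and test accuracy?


Gap = train_accuracy - test_accuracy
= 93 - 88
= 5%
This moderate gap may indicate mild overfitting.

5


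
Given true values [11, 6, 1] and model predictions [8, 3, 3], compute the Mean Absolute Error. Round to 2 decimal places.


Absolute errors: [3, 3, 2]
Sum of absolute errors = 8
MAE = 8 / 3 = 2.67

2.67


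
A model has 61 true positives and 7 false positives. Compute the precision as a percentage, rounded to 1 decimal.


Precision = TP / (TP + FP) * 100
= 61 / (61 + 7)
= 61 / 68
= 0.8971
= 89.7%

89.7


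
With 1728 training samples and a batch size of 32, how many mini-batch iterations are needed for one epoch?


Iterations per epoch = dataset_size / batch_size
= 1728 / 32
= 54

54


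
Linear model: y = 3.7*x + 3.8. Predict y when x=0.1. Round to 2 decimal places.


y = 3.7 * 0.1 + (3.8)
= 0.37 + (3.8)
= 4.17

4.17


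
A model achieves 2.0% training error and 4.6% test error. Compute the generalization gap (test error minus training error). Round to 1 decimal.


Generalization gap = test_error - train_error
= 4.6 - 2.0
= 2.6%
A moderate gap.

2.6


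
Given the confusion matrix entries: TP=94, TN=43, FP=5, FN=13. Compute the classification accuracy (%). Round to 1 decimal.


Accuracy = (TP + TN) / (TP + TN + FP + FN) * 100
= (94 + 43) / (94 + 43 + 5 + 13)
= 137 / 155
= 0.8839
= 88.4%

88.4


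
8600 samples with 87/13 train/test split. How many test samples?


Train samples = 8600 * 87% = 7482
Test samples = 8600 - 7482
= 1118

1118


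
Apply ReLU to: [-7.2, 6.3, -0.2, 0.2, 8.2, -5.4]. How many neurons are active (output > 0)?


ReLU(x) = max(0, x) for each element:
ReLU(-7.2) = 0
ReLU(6.3) = 6.3
ReLU(-0.2) = 0
ReLU(0.2) = 0.2
ReLU(8.2) = 8.2
ReLU(-5.4) = 0
Active neurons (>0): 3

3


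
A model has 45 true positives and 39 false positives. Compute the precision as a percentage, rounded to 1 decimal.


Precision = TP / (TP + FP) * 100
= 45 / (45 + 39)
= 45 / 84
= 0.5357
= 53.6%

53.6


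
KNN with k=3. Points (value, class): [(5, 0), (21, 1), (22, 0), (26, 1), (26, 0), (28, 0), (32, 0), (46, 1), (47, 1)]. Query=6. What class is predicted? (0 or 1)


Distances from query 6:
Point 5 (class 0): distance = 1
Point 21 (class 1): distance = 15
Point 22 (class 0): distance = 16
K=3 nearest neighbors: classes = [0, 1, 0]
Votes for class 1: 1 / 3
Majority vote => class 0

0


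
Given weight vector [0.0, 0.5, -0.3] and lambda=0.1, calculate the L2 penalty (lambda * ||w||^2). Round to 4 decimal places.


Squaring each weight:
0.0^2 = 0.0
0.5^2 = 0.25
(-0.3)^2 = 0.09
Sum of squares = 0.34
Penalty = 0.1 * 0.34 = 0.0340

0.0340


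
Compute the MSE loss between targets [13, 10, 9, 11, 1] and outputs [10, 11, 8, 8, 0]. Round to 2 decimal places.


Differences: [3, -1, 1, 3, 1]
Squared errors: [9, 1, 1, 9, 1]
Sum of squared errors = 21
MSE = 21 / 5 = 4.20

4.20


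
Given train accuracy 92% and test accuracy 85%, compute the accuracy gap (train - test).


Gap = train_accuracy - test_accuracy
= 92 - 85
= 7%
This moderate gap may indicate mild overfitting.

7


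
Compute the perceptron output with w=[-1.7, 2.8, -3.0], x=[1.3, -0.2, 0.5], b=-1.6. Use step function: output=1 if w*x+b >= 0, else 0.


z = w . x + b
= -1.7*1.3 + 2.8*-0.2 + -3.0*0.5 + -1.6
= -2.21 + -0.56 + -1.5 + -1.6
= -4.27 + -1.6
= -5.87
Since z = -5.87 < 0, output = 0

0


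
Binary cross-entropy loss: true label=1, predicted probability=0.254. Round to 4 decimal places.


For y=1: Loss = -log(p)
= -log(0.254)
= -(-1.3704)
= 1.3704

1.3704


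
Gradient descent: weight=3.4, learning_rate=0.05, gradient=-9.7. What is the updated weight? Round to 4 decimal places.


w_new = w_old - lr * gradient
= 3.4 - 0.05 * -9.7
= 3.4 - (-0.485)
= 3.8850

3.8850


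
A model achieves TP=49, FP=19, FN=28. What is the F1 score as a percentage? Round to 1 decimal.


Precision = TP / (TP + FP) = 49 / 68 = 0.7206
Recall = TP / (TP + FN) = 49 / 77 = 0.6364
F1 = 2 * P * R / (P + R)
= 2 * 0.7206 * 0.6364 / (0.7206 + 0.6364)
= 0.9171 / 1.357
= 0.6759
As percentage: 67.6%

67.6


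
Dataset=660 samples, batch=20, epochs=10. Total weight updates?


Iterations per epoch = 660 / 20 = 33
Total updates = iterations_per_epoch * epochs
= 33 * 10
= 330

330


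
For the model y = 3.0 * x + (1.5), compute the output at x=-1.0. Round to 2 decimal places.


y = 3.0 * -1.0 + (1.5)
= -3.0 + (1.5)
= -1.50

-1.50


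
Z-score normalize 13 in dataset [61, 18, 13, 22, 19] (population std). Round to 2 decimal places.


Mean = (61 + 18 + 13 + 22 + 19) / 5 = 26.6
Variance = sum((x_i - mean)^2) / n = 304.24
Std = sqrt(304.24) = 17.4425
Z = (x - mean) / std
= (13 - 26.6) / 17.4425
= -13.6 / 17.4425
= -0.78

-0.78


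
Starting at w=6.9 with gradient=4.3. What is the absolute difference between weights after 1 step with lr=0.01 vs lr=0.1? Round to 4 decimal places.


With lr=0.01: w_new = 6.9 - 0.01 * 4.3 = 6.857
With lr=0.1: w_new = 6.9 - 0.1 * 4.3 = 6.47
Absolute difference = |6.857 - 6.47|
= 0.3870

0.3870


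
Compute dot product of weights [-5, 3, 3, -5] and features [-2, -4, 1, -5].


Element-wise products:
-5 * -2 = 10
3 * -4 = -12
3 * 1 = 3
-5 * -5 = 25
Sum = 10 + -12 + 3 + 25
= 26

26


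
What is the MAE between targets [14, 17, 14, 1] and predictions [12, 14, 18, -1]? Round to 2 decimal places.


Absolute errors: [2, 3, 4, 2]
Sum of absolute errors = 11
MAE = 11 / 4 = 2.75

2.75


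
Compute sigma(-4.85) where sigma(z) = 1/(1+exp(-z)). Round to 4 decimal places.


sigmoid(z) = 1 / (1 + exp(-z))
exp(-(-4.85)) = exp(4.85) = 127.7404
1 + 127.7404 = 128.7404
1 / 128.7404 = 0.0078

0.0078


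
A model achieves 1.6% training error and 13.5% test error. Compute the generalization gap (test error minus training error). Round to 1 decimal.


Generalization gap = test_error - train_error
= 13.5 - 1.6
= 11.9%
A large gap suggests overfitting.

11.9


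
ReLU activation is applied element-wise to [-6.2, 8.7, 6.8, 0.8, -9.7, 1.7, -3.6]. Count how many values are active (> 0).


ReLU(x) = max(0, x) for each element:
ReLU(-6.2) = 0
ReLU(8.7) = 8.7
ReLU(6.8) = 6.8
ReLU(0.8) = 0.8
ReLU(-9.7) = 0
ReLU(1.7) = 1.7
ReLU(-3.6) = 0
Active neurons (>0): 4

4


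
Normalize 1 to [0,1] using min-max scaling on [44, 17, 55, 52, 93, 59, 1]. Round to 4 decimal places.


Min = 1, Max = 93
Range = 93 - 1 = 92
Scaled = (x - min) / (max - min)
= (1 - 1) / 92
= 0 / 92
= 0.0000

0.0000


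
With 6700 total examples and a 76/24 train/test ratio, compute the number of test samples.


Train samples = 6700 * 76% = 5092
Test samples = 6700 - 5092
= 1608

1608


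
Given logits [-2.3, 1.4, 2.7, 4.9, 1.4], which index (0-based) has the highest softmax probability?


Softmax is a monotonic transformation, so it preserves the argmax.
We need to find the index of the maximum logit.
Index 0: -2.3
Index 1: 1.4
Index 2: 2.7
Index 3: 4.9
Index 4: 1.4
Maximum logit = 4.9 at index 3

3


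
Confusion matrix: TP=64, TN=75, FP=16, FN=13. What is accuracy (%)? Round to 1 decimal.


Accuracy = (TP + TN) / (TP + TN + FP + FN) * 100
= (64 + 75) / (64 + 75 + 16 + 13)
= 139 / 168
= 0.8274
= 82.7%

82.7


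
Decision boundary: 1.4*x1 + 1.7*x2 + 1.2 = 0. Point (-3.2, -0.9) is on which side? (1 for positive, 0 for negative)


Compute 1.4 * -3.2 + 1.7 * -0.9 + 1.2
= -4.48 + -1.53 + 1.2
= -4.81
Since -4.81 < 0, the point is on the negative side.

0


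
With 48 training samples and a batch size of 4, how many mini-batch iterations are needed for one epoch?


Iterations per epoch = dataset_size / batch_size
= 48 / 4
= 12

12


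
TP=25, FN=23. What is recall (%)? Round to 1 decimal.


Recall = TP / (TP + FN) * 100
= 25 / (25 + 23)
= 25 / 48
= 0.5208
= 52.1%

52.1


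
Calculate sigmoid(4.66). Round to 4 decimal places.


sigmoid(z) = 1 / (1 + exp(-z))
exp(-(4.66)) = exp(-4.66) = 0.0095
1 + 0.0095 = 1.0095
1 / 1.0095 = 0.9906

0.9906


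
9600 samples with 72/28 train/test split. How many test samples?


Train samples = 9600 * 72% = 6912
Test samples = 9600 - 6912
= 2688

2688


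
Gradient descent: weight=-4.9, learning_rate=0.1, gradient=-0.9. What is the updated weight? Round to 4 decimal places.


w_new = w_old - lr * gradient
= -4.9 - 0.1 * -0.9
= -4.9 - (-0.09)
= -4.8100

-4.8100


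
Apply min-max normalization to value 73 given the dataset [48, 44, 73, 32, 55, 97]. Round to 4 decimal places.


Min = 32, Max = 97
Range = 97 - 32 = 65
Scaled = (x - min) / (max - min)
= (73 - 32) / 65
= 41 / 65
= 0.6308

0.6308


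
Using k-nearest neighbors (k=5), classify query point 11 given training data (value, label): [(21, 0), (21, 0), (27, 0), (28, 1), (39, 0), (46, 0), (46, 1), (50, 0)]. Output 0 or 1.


Distances from query 11:
Point 21 (class 0): distance = 10
Point 21 (class 0): distance = 10
Point 27 (class 0): distance = 16
Point 28 (class 1): distance = 17
Point 39 (class 0): distance = 28
K=5 nearest neighbors: classes = [0, 0, 0, 1, 0]
Votes for class 1: 1 / 5
Majority vote => class 0

0


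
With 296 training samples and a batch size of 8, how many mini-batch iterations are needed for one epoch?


Iterations per epoch = dataset_size / batch_size
= 296 / 8
= 37

37


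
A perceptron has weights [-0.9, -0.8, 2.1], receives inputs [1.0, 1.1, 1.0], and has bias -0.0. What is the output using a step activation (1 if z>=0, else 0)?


z = w . x + b
= -0.9*1.0 + -0.8*1.1 + 2.1*1.0 + -0.0
= -0.9 + -0.88 + 2.1 + -0.0
= 0.32 + -0.0
= 0.32
Since z = 0.32 >= 0, output = 1

1


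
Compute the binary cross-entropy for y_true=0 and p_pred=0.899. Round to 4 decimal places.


For y=0: Loss = -log(1-p)
= -log(1 - 0.899)
= -log(0.101)
= -(-2.2926)
= 2.2926

2.2926


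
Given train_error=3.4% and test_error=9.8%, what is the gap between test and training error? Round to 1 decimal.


Generalization gap = test_error - train_error
= 9.8 - 3.4
= 6.4%
A moderate gap.

6.4


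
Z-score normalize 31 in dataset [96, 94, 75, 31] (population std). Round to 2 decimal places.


Mean = (96 + 94 + 75 + 31) / 4 = 74.0
Variance = sum((x_i - mean)^2) / n = 683.5
Std = sqrt(683.5) = 26.1438
Z = (x - mean) / std
= (31 - 74.0) / 26.1438
= -43.0 / 26.1438
= -1.64

-1.64


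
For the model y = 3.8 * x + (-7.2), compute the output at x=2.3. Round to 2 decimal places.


y = 3.8 * 2.3 + (-7.2)
= 8.74 + (-7.2)
= 1.54

1.54


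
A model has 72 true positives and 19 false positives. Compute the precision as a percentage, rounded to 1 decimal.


Precision = TP / (TP + FP) * 100
= 72 / (72 + 19)
= 72 / 91
= 0.7912
= 79.1%

79.1


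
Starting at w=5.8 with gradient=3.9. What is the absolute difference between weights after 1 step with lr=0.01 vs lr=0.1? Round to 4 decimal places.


With lr=0.01: w_new = 5.8 - 0.01 * 3.9 = 5.761
With lr=0.1: w_new = 5.8 - 0.1 * 3.9 = 5.41
Absolute difference = |5.761 - 5.41|
= 0.3510

0.3510


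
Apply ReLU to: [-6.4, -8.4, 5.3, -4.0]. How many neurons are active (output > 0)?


ReLU(x) = max(0, x) for each element:
ReLU(-6.4) = 0
ReLU(-8.4) = 0
ReLU(5.3) = 5.3
ReLU(-4.0) = 0
Active neurons (>0): 1

1


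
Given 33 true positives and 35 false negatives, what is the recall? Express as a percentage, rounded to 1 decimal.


Recall = TP / (TP + FN) * 100
= 33 / (33 + 35)
= 33 / 68
= 0.4853
= 48.5%

48.5


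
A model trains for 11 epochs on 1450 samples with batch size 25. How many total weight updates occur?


Iterations per epoch = 1450 / 25 = 58
Total updates = iterations_per_epoch * epochs
= 58 * 11
= 638

638


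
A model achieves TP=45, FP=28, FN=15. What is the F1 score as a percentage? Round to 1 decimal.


Precision = TP / (TP + FP) = 45 / 73 = 0.6164
Recall = TP / (TP + FN) = 45 / 60 = 0.75
F1 = 2 * P * R / (P + R)
= 2 * 0.6164 * 0.75 / (0.6164 + 0.75)
= 0.9247 / 1.3664
= 0.6767
As percentage: 67.7%

67.7


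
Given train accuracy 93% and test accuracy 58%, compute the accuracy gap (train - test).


Gap = train_accuracy - test_accuracy
= 93 - 58
= 35%
This large gap strongly indicates overfitting.

35


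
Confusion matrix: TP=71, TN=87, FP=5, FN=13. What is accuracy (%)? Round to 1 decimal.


Accuracy = (TP + TN) / (TP + TN + FP + FN) * 100
= (71 + 87) / (71 + 87 + 5 + 13)
= 158 / 176
= 0.8977
= 89.8%

89.8


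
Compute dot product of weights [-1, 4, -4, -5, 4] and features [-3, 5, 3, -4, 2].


Element-wise products:
-1 * -3 = 3
4 * 5 = 20
-4 * 3 = -12
-5 * -4 = 20
4 * 2 = 8
Sum = 3 + 20 + -12 + 20 + 8
= 39

39


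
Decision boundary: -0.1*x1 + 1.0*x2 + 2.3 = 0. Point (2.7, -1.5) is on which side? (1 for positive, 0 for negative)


Compute -0.1 * 2.7 + 1.0 * -1.5 + 2.3
= -0.27 + -1.5 + 2.3
= 0.53
Since 0.53 >= 0, the point is on the positive side.

1


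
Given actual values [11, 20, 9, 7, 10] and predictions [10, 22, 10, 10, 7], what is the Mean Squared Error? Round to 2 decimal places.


Differences: [1, -2, -1, -3, 3]
Squared errors: [1, 4, 1, 9, 9]
Sum of squared errors = 24
MSE = 24 / 5 = 4.80

4.80
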